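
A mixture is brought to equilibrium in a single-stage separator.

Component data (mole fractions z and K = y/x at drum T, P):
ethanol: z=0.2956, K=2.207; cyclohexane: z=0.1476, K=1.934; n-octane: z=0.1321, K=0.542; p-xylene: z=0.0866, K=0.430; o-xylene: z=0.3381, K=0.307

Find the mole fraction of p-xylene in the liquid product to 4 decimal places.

x_p-xylene = 0.0986

Rachford–Rice: g(ψ) = Σ zᵢ(Kᵢ−1)/(1+ψ(Kᵢ−1)) = 0.
g(0) = ΣzᵢKᵢ − 1 = 0.1505 and g(1) = 1 − Σzᵢ/Kᵢ = -0.7567, so a root lies in (0, 1).
Newton–Raphson from ψ = 0.5:
  ψ = 0.5000: g = -0.18957, g' = -0.7092 → ψ = 0.2327
  ψ = 0.2327: g = -0.01218, g' = -0.6523 → ψ = 0.2140
  ψ = 0.2140: g = 0.00003, g' = -0.6558 → ψ = 0.2141
Converged at ψ = 0.2141.
Compositions from xᵢ = zᵢ/(1+ψ(Kᵢ−1)), yᵢ = Kᵢxᵢ:
  ethanol: x = 0.2349, y = 0.5184
  cyclohexane: x = 0.1230, y = 0.2379
  n-octane: x = 0.1465, y = 0.0794
  p-xylene: x = 0.0986, y = 0.0424
  o-xylene: x = 0.3970, y = 0.1219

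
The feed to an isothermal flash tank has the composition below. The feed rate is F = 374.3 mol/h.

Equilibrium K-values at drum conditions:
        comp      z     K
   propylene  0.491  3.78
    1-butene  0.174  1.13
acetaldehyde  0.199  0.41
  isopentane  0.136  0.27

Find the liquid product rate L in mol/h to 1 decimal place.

L = 81.1 mol/h

Rachford–Rice: g(ψ) = Σ zᵢ(Kᵢ−1)/(1+ψ(Kᵢ−1)) = 0.
Feasibility: ΣzᵢKᵢ = 2.171, Σzᵢ/Kᵢ = 1.273 — both > 1, two phases present.
Newton–Raphson from ψ = 0.6:
  ψ = 0.600: g = 0.1742, g' = -0.931 → ψ = 0.787
  ψ = 0.787: g = -0.0039, g' = -1.018 → ψ = 0.783
Converged at ψ = 0.783.
Then V = ψ·F = 0.7832·374.3 = 293.2 mol/h and L = F − V = 81.1 mol/h.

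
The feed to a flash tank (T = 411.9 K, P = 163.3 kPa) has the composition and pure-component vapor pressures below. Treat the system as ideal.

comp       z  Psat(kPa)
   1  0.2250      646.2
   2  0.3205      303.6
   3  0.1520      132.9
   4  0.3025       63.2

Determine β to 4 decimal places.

Raoult's law: Kᵢ = Pᵢˢᵃᵗ/P = Pᵢˢᵃᵗ/163.3.
  K_1 = 646.2/163.3 = 3.957134, K_2 = 303.6/163.3 = 1.859155, K_3 = 132.9/163.3 = 0.813840, K_4 = 63.2/163.3 = 0.387018
Rachford–Rice: g(β) = Σ zᵢ(Kᵢ−1)/(1+β(Kᵢ−1)) = 0.
Check two-phase: ΣzᵢKᵢ = 1.7270 > 1 and Σzᵢ/Kᵢ = 1.1976 > 1, so g(0) = 0.7270 > 0 and g(1) = -0.1976 < 0.
Newton–Raphson from β = 0.5:
  β = 0.5000: g = 0.16248, g' = -0.6788 → β = 0.7394
  β = 0.7394: g = 0.00526, g' = -0.6695 → β = 0.7472
Converged at β = 0.7472.

β = 0.7472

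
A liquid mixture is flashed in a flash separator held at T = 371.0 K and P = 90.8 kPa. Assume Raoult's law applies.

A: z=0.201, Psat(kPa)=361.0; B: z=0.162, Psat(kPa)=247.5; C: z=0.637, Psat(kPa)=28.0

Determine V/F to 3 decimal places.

V/F = 0.254

Raoult's law: Kᵢ = Pᵢˢᵃᵗ/P = Pᵢˢᵃᵗ/90.8.
  K_A = 361.0/90.8 = 3.97577, K_B = 247.5/90.8 = 2.72577, K_C = 28.0/90.8 = 0.30837
Iterate (Newton) starting at V/F = 0.5:
  V/F = 0.500: g = -0.2830, g' = -1.139 → V/F = 0.251
  V/F = 0.251: g = 0.0037, g' = -1.263 → V/F = 0.254
Converged at V/F = 0.254.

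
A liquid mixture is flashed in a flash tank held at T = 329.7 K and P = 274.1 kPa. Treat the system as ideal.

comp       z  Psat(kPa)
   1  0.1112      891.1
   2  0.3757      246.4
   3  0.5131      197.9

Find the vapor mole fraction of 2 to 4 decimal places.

Raoult's law: Kᵢ = Pᵢˢᵃᵗ/P = Pᵢˢᵃᵗ/274.1.
  K_1 = 891.1/274.1 = 3.251003, K_2 = 246.4/274.1 = 0.898942, K_3 = 197.9/274.1 = 0.721999
Rachford–Rice: g(ψ) = Σ zᵢ(Kᵢ−1)/(1+ψ(Kᵢ−1)) = 0.
g(0) = ΣzᵢKᵢ − 1 = 0.0697 and g(1) = 1 − Σzᵢ/Kᵢ = -0.1628, so a root lies in (0, 1).
Newton–Raphson from ψ = 0.5:
  ψ = 0.5000: g = -0.08789, g' = -0.1825 → ψ = 0.0183
  ψ = 0.0183: g = 0.05899, g' = -0.5636 → ψ = 0.1230
  ψ = 0.1230: g = 0.00991, g' = -0.3921 → ψ = 0.1482
  ψ = 0.1482: g = 0.00036, g' = -0.3639 → ψ = 0.1492
Converged at ψ = 0.1492.
Compositions from xᵢ = zᵢ/(1+ψ(Kᵢ−1)), yᵢ = Kᵢxᵢ:
  1: x = 0.0832, y = 0.2706
  2: x = 0.3815, y = 0.3429
  3: x = 0.5353, y = 0.3865

y_2 = 0.3429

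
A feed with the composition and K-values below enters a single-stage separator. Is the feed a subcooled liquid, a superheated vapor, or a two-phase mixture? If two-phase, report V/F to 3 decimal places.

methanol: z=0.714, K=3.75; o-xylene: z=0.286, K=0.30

two-phase, V/F = 0.916

ΣzᵢKᵢ = 2.763; Σzᵢ/Kᵢ = 1.144.
Both exceed 1, so a two-phase solution exists.
Let ψ = V/F and solve Σ zᵢ(Kᵢ−1)/(1+ψ(Kᵢ−1)) = 0.
Binary case is linear: z₁(K₁−1)(1+ψ(K₂−1)) + z₂(K₂−1)(1+ψ(K₁−1)) = 0
⇒ ψ = [z₁(K₁−1)+z₂(K₂−1)] / [−(K₁−1)(K₂−1)] = 1.7633/1.9250 = 0.916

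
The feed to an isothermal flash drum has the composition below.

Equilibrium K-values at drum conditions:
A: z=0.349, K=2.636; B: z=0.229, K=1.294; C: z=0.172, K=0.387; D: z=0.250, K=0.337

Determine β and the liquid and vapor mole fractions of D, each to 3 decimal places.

β = 0.460, x_D = 0.360, y_D = 0.121

Iterate (Newton) starting at β = 0.61:
  β = 0.610: g = -0.1039, g' = -0.723 → β = 0.466
  β = 0.466: g = -0.0045, g' = -0.673 → β = 0.460
Converged at β = 0.460.
Compositions from xᵢ = zᵢ/(1+β(Kᵢ−1)), yᵢ = Kᵢxᵢ:
  A: x = 0.199, y = 0.525
  B: x = 0.202, y = 0.261
  C: x = 0.239, y = 0.093
  D: x = 0.360, y = 0.121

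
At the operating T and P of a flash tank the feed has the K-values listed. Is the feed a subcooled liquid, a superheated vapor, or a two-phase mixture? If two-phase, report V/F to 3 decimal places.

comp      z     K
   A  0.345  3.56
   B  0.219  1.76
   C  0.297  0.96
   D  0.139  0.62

superheated vapor

ΣzᵢKᵢ = 1.985; Σzᵢ/Kᵢ = 0.755.
Since Σzᵢ/Kᵢ < 1 the mixture is above its dew point — single vapor phase.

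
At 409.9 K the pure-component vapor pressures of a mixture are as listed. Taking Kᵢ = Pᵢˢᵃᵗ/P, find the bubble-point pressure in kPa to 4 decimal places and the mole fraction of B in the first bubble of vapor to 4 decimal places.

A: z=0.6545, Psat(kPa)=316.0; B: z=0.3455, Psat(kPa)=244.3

At the bubble point ψ → 0, so ΣzᵢKᵢ = 1 with Kᵢ = Pᵢˢᵃᵗ/P ⇒ P = ΣzᵢPᵢˢᵃᵗ.
P = 0.6545·316.0 + 0.3455·244.3 = 291.2276 kPa
yᵢ = zᵢPᵢˢᵃᵗ/P ⇒ y_B = 0.3455·244.3/291.2276 = 0.2898

Pbub = 291.2276 kPa, y_B = 0.2898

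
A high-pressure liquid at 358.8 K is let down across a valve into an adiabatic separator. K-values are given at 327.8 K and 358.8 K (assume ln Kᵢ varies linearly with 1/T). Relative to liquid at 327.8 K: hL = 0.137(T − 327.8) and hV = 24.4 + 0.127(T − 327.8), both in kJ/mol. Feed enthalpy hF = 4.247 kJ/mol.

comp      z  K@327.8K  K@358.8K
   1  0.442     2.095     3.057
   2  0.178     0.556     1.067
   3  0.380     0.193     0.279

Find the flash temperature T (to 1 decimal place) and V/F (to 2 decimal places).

Adiabatic flash: solve Rachford–Rice at each trial T, then check hF = ψ·hV(T) + (1−ψ)·hL(T).
  T = 327.8 K: K = (2.095, 0.556, 0.193), RR gives ψ = 0.126, H_out = 3.082 kJ/mol
  T = 358.8 K: K = (3.057, 1.067, 0.279), RR gives ψ = 0.533, H_out = 17.093 kJ/mol
  T = 343.3 K: K = (2.552, 0.782, 0.234), RR gives ψ = 0.355, H_out = 10.742 kJ/mol
  T = 335.6 K: K = (2.319, 0.663, 0.213), RR gives ψ = 0.251, H_out = 7.168 kJ/mol
  T = 331.7 K: K = (2.206, 0.608, 0.203), RR gives ψ = 0.191, H_out = 5.197 kJ/mol
  T = 329.8 K: K = (2.151, 0.582, 0.198), RR gives ψ = 0.161, H_out = 4.187 kJ/mol
Linear interpolation between T = 329.8 (H_out = 4.187) and T = 331.7 (H_out = 5.197) on hF = 4.247 gives T ≈ 329.9 K, at which ψ = 0.16.

T = 329.9 K, V/F = 0.16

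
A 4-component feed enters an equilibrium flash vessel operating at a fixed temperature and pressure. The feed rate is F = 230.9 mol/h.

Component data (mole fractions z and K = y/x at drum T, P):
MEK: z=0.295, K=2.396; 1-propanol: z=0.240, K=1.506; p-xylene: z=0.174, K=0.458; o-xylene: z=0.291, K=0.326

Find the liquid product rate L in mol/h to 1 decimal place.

Newton–Raphson from ψ = 0.5:
  ψ = 0.500: g = -0.0857, g' = -0.635 → ψ = 0.365
  ψ = 0.365: g = -0.0024, g' = -0.608 → ψ = 0.361
Converged at ψ = 0.361.
Then V = ψ·F = 0.3611·230.9 = 83.4 mol/h and L = F − V = 147.5 mol/h.

L = 147.5 mol/h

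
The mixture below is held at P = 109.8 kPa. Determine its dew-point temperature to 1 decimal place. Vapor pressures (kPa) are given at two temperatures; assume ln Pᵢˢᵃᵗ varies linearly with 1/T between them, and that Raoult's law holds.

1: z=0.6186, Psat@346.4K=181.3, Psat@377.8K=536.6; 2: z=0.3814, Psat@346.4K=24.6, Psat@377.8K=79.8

T = 365.5 K

Dew-point temperature: Σzᵢ·P/Pᵢˢᵃᵗ(T) = 1. Interpolate ln Pᵢˢᵃᵗ = aᵢ + bᵢ/T.
  T = 346.4 K: ΣzᵢP/Pᵢˢᵃᵗ = 2.0770
  T = 377.8 K: ΣzᵢP/Pᵢˢᵃᵗ = 0.6514
  T = 362.1 K: ΣzᵢP/Pᵢˢᵃᵗ = 1.1341
  T = 370.0 K: ΣzᵢP/Pᵢˢᵃᵗ = 0.8529
  T = 366.1 K: ΣzᵢP/Pᵢˢᵃᵗ = 0.9802
  T = 364.1 K: ΣzᵢP/Pᵢˢᵃᵗ = 1.0539
  T = 365.1 K: ΣzᵢP/Pᵢˢᵃᵗ = 1.0163
  T = 365.6 K: ΣzᵢP/Pᵢˢᵃᵗ = 0.9981
Interpolating between 365.1 K and 365.6 K gives T ≈ 365.5 K.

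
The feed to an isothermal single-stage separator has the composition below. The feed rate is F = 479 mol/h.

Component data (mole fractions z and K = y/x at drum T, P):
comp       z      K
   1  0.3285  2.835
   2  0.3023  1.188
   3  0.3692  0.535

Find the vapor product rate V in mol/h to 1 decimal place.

V = 407.9 mol/h

Rachford–Rice: g(ψ) = Σ zᵢ(Kᵢ−1)/(1+ψ(Kᵢ−1)) = 0.
g(0) = ΣzᵢKᵢ − 1 = 0.4880 and g(1) = 1 − Σzᵢ/Kᵢ = -0.0604, so a root lies in (0, 1).
Newton–Raphson from ψ = 0.49:
  ψ = 0.4900: g = 0.14710, g' = -0.4495 → ψ = 0.8172
  ψ = 0.8172: g = 0.01351, g' = -0.3927 → ψ = 0.8516
  ψ = 0.8516: g = -0.00004, g' = -0.3952 → ψ = 0.8515
Converged at ψ = 0.8515.
Then V = ψ·F = 0.8515·479 = 407.9 mol/h and L = F − V = 71.1 mol/h.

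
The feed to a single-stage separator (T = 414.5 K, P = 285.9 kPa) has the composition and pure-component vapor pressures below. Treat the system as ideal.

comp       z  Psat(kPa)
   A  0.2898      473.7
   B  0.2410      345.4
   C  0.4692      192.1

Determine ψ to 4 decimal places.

Raoult's law: Kᵢ = Pᵢˢᵃᵗ/P = Pᵢˢᵃᵗ/285.9.
  K_A = 473.7/285.9 = 1.656873, K_B = 345.4/285.9 = 1.208115, K_C = 192.1/285.9 = 0.671913
Rachford–Rice: g(ψ) = Σ zᵢ(Kᵢ−1)/(1+ψ(Kᵢ−1)) = 0.
g(0) = ΣzᵢKᵢ − 1 = 0.0866 and g(1) = 1 − Σzᵢ/Kᵢ = -0.0727, so a root lies in (0, 1).
Newton iteration, ψ⁰ = 0.5:
  ψ = 0.5000: g = 0.00458, g' = -0.1517 → ψ = 0.5302
Converged at ψ = 0.5302.

ψ = 0.5302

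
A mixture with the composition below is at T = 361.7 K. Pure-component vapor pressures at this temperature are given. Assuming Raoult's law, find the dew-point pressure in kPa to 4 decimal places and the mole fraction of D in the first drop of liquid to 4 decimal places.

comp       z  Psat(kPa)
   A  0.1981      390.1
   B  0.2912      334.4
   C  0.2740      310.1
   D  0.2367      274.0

At the dew point ψ → 1, so Σzᵢ/Kᵢ = 1 with Kᵢ = Pᵢˢᵃᵗ/P ⇒ 1/P = Σzᵢ/Pᵢˢᵃᵗ.
1/P = 0.1981/390.1 + 0.2912/334.4 + 0.2740/310.1 + 0.2367/274.0 = 0.0031261 ⇒ P = 319.8888 kPa
xᵢ = zᵢP/Pᵢˢᵃᵗ ⇒ x_D = 0.2367·319.8888/274.0 = 0.2763

Pdew = 319.8888 kPa, x_D = 0.2763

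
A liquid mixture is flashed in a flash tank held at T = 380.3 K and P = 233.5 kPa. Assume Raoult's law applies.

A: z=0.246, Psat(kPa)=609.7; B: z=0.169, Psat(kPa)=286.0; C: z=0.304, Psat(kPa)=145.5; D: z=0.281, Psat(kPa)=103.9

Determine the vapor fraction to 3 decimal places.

ψ = 0.272

Raoult's law: Kᵢ = Pᵢˢᵃᵗ/P = Pᵢˢᵃᵗ/233.5.
  K_A = 609.7/233.5 = 2.61113, K_B = 286.0/233.5 = 1.22484, K_C = 145.5/233.5 = 0.62313, K_D = 103.9/233.5 = 0.44497
Newton–Raphson from ψ = 0.53:
  ψ = 0.530: g = -0.1164, g' = -0.434 → ψ = 0.262
  ψ = 0.262: g = 0.0051, g' = -0.495 → ψ = 0.272
Converged at ψ = 0.272.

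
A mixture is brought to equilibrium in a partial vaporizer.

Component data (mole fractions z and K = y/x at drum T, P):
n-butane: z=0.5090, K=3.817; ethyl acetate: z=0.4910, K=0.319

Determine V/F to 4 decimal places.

V/F = 0.5731

Binary case is linear: z₁(K₁−1)(1+V/F(K₂−1)) + z₂(K₂−1)(1+V/F(K₁−1)) = 0
⇒ V/F = [z₁(K₁−1)+z₂(K₂−1)] / [−(K₁−1)(K₂−1)] = 1.09948/1.91838 = 0.5731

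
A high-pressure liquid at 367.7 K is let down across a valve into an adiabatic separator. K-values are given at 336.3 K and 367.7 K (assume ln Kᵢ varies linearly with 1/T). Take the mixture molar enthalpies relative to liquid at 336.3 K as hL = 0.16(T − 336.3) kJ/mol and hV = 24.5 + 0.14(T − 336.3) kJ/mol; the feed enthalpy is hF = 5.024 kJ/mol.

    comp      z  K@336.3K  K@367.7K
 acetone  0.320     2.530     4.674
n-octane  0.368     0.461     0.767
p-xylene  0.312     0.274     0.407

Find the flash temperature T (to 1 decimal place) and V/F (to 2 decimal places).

T = 341.8 K, V/F = 0.17

Adiabatic flash: solve Rachford–Rice at each trial T, then check hF = ψ·hV(T) + (1−ψ)·hL(T).
  T = 336.3 K: K = (2.530, 0.461, 0.274), RR gives ψ = 0.067, H_out = 1.647 kJ/mol
  T = 367.7 K: K = (4.674, 0.767, 0.407), RR gives ψ = 0.572, H_out = 18.684 kJ/mol
  T = 352.0 K: K = (3.486, 0.601, 0.337), RR gives ψ = 0.334, H_out = 10.582 kJ/mol
  T = 344.1 K: K = (2.978, 0.528, 0.304), RR gives ψ = 0.210, H_out = 6.361 kJ/mol
  T = 340.2 K: K = (2.747, 0.494, 0.289), RR gives ψ = 0.142, H_out = 4.103 kJ/mol
  T = 342.1 K: K = (2.858, 0.510, 0.296), RR gives ψ = 0.176, H_out = 5.223 kJ/mol
Linear interpolation between T = 340.2 (H_out = 4.103) and T = 342.1 (H_out = 5.223) on hF = 5.024 gives T ≈ 341.8 K, at which ψ = 0.17.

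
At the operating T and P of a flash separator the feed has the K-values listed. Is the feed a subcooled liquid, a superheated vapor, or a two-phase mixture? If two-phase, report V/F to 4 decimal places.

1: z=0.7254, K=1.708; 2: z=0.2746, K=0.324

ΣzᵢKᵢ = 1.3280; Σzᵢ/Kᵢ = 1.2722.
Both exceed 1, so a two-phase solution exists.
Let ψ = V/F and solve Σ zᵢ(Kᵢ−1)/(1+ψ(Kᵢ−1)) = 0.
Iterate (Newton) starting at ψ = 0.32:
  ψ = 0.3200: g = 0.18185, g' = -0.4460 → ψ = 0.7277
  ψ = 0.7277: g = -0.02642, g' = -0.6445 → ψ = 0.6867
  ψ = 0.6867: g = -0.00090, g' = -0.6018 → ψ = 0.6852
Converged at ψ = 0.6852.

two-phase, V/F = 0.6852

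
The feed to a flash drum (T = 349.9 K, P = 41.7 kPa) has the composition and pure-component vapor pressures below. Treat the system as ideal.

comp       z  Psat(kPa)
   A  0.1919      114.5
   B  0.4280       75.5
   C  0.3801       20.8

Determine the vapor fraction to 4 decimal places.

Raoult's law: Kᵢ = Pᵢˢᵃᵗ/P = Pᵢˢᵃᵗ/41.7.
  K_A = 114.5/41.7 = 2.745803, K_B = 75.5/41.7 = 1.810552, K_C = 20.8/41.7 = 0.498801
Rachford–Rice: g(ψ) = Σ zᵢ(Kᵢ−1)/(1+ψ(Kᵢ−1)) = 0.
g(0) = ΣzᵢKᵢ − 1 = 0.4914 and g(1) = 1 − Σzᵢ/Kᵢ = -0.0683, so a root lies in (0, 1).
Iterate (Newton) starting at ψ = 0.66:
  ψ = 0.6600: g = 0.09700, g' = -0.4588 → ψ = 0.8714
  ψ = 0.8714: g = -0.00204, g' = -0.4895 → ψ = 0.8672
Converged at ψ = 0.8672.

ψ = 0.8672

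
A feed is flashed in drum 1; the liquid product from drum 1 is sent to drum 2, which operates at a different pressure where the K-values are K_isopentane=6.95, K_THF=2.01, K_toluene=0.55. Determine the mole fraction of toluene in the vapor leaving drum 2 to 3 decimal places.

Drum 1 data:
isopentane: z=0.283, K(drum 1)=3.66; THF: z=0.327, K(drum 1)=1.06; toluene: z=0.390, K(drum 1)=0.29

y_toluene (drum 2) = 0.431

Drum 1:
Newton iteration, ψ₁⁰ = 0.44:
  ψ₁ = 0.440: g = -0.0368, g' = -0.842 → ψ₁ = 0.396
  ψ₁ = 0.396: g = 0.0003, g' = -0.856 → ψ₁ = 0.397
Converged at ψ₁ = 0.397.
Drum-1 compositions:
  isopentane: x = 0.138, y = 0.504
  THF: x = 0.319, y = 0.339
  toluene: x = 0.543, y = 0.157
Drum-2 feed = drum-1 liquid: z₂ = (0.1377, 0.3194, 0.5429).
Drum 2:
Material balance + equilibrium reduce to Σ zᵢ(Kᵢ−1)/(1+ψ₂(Kᵢ−1)) = 0.
Feasibility: ΣzᵢKᵢ = 1.898, Σzᵢ/Kᵢ = 1.166 — both > 1, two phases present.
Newton–Raphson from ψ₂ = 0.41:
  ψ₂ = 0.410: g = 0.1668, g' = -0.740 → ψ₂ = 0.635
  ψ₂ = 0.635: g = 0.0258, g' = -0.550 → ψ₂ = 0.682
  ψ₂ = 0.682: g = 0.0004, g' = -0.534 → ψ₂ = 0.683
Converged at ψ₂ = 0.683.
  isopentane: x = 0.027, y = 0.189
  THF: x = 0.189, y = 0.380
  toluene: x = 0.784, y = 0.431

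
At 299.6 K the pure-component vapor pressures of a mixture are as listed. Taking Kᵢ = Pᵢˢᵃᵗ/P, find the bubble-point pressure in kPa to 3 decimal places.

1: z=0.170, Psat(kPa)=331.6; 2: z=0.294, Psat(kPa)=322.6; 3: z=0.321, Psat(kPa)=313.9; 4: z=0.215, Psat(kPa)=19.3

Pbub = 256.128 kPa

At the bubble point ψ → 0, so ΣzᵢKᵢ = 1 with Kᵢ = Pᵢˢᵃᵗ/P ⇒ P = ΣzᵢPᵢˢᵃᵗ.
P = 0.170·331.6 + 0.294·322.6 + 0.321·313.9 + 0.215·19.3 = 256.128 kPa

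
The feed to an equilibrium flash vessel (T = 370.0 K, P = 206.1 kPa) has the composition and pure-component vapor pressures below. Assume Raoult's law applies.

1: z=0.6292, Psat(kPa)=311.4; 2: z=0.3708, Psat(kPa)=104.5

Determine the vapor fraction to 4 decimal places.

ψ = 0.5506

Raoult's law: Kᵢ = Pᵢˢᵃᵗ/P = Pᵢˢᵃᵗ/206.1.
  K_1 = 311.4/206.1 = 1.510917, K_2 = 104.5/206.1 = 0.507035
Rachford–Rice: g(ψ) = Σ zᵢ(Kᵢ−1)/(1+ψ(Kᵢ−1)) = 0.
Feasibility: ΣzᵢKᵢ = 1.1387, Σzᵢ/Kᵢ = 1.1477 — both > 1, two phases present.
Binary case is linear: z₁(K₁−1)(1+ψ(K₂−1)) + z₂(K₂−1)(1+ψ(K₁−1)) = 0
⇒ ψ = [z₁(K₁−1)+z₂(K₂−1)] / [−(K₁−1)(K₂−1)] = 0.13868/0.25186 = 0.5506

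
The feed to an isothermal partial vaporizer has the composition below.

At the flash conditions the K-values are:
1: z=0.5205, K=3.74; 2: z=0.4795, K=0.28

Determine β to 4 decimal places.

Rachford–Rice: g(β) = Σ zᵢ(Kᵢ−1)/(1+β(Kᵢ−1)) = 0.
Feasibility: ΣzᵢKᵢ = 2.0809, Σzᵢ/Kᵢ = 1.8517 — both > 1, two phases present.
Binary case is linear: z₁(K₁−1)(1+β(K₂−1)) + z₂(K₂−1)(1+β(K₁−1)) = 0
⇒ β = [z₁(K₁−1)+z₂(K₂−1)] / [−(K₁−1)(K₂−1)] = 1.08093/1.97280 = 0.5479

β = 0.5479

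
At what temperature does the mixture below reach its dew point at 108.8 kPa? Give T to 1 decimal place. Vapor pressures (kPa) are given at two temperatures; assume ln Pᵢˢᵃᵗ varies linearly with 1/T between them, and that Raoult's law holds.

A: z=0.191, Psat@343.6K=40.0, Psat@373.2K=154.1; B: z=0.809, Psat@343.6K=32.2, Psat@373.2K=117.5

Dew-point temperature: Σzᵢ·P/Pᵢˢᵃᵗ(T) = 1. Interpolate ln Pᵢˢᵃᵗ = aᵢ + bᵢ/T.
  T = 343.6 K: ΣzᵢP/Pᵢˢᵃᵗ = 3.2530
  T = 373.2 K: ΣzᵢP/Pᵢˢᵃᵗ = 0.8840
  T = 358.4 K: ΣzᵢP/Pᵢˢᵃᵗ = 1.6506
  T = 365.8 K: ΣzᵢP/Pᵢˢᵃᵗ = 1.2003
  T = 369.5 K: ΣzᵢP/Pᵢˢᵃᵗ = 1.0285
  T = 371.4 K: ΣzᵢP/Pᵢˢᵃᵗ = 0.9512
Interpolating between 369.5 K and 371.4 K gives T ≈ 370.2 K.

T = 370.2 K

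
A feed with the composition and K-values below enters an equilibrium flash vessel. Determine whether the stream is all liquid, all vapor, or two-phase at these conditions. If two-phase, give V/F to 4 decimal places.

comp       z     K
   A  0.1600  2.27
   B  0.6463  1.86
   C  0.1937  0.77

all vapor

ΣzᵢKᵢ = 1.7145; Σzᵢ/Kᵢ = 0.6695.
Since Σzᵢ/Kᵢ < 1 the mixture is above its dew point — single vapor phase.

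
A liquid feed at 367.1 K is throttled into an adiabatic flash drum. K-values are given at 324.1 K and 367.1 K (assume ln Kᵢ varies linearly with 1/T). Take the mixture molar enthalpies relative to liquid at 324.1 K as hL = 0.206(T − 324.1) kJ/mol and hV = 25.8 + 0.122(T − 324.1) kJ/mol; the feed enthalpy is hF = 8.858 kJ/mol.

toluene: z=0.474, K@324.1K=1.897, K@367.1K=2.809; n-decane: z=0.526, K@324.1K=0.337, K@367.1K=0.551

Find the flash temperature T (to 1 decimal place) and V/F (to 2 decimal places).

Adiabatic flash: solve Rachford–Rice at each trial T, then check hF = ψ·hV(T) + (1−ψ)·hL(T).
  T = 324.1 K: K = (1.897, 0.337), RR gives ψ = 0.129, H_out = 3.316 kJ/mol
  T = 367.1 K: K = (2.809, 0.551), RR gives ψ = 0.765, H_out = 25.830 kJ/mol
  T = 345.6 K: K = (2.337, 0.438), RR gives ψ = 0.449, H_out = 15.208 kJ/mol
  T = 334.9 K: K = (2.114, 0.386), RR gives ψ = 0.299, H_out = 9.678 kJ/mol
  T = 329.5 K: K = (2.004, 0.361), RR gives ψ = 0.218, H_out = 6.636 kJ/mol
  T = 332.2 K: K = (2.059, 0.373), RR gives ψ = 0.259, H_out = 8.186 kJ/mol
  T = 333.5 K: K = (2.085, 0.379), RR gives ψ = 0.279, H_out = 8.911 kJ/mol
Linear interpolation between T = 332.2 (H_out = 8.186) and T = 333.5 (H_out = 8.911) on hF = 8.858 gives T ≈ 333.4 K, at which ψ = 0.28.

T = 333.4 K, V/F = 0.28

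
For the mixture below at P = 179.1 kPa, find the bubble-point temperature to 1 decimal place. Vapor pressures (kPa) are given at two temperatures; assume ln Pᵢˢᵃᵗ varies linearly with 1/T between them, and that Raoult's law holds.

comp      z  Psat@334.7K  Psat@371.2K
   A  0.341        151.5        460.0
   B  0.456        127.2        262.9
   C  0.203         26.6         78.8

T = 351.2 K

Bubble-point temperature: ΣzᵢPᵢˢᵃᵗ(T) = P. Interpolate ln Pᵢˢᵃᵗ = aᵢ + bᵢ/T.
  T = 334.7 K: ΣzᵢPᵢˢᵃᵗ = 115.06 kPa
  T = 371.2 K: ΣzᵢPᵢˢᵃᵗ = 292.74 kPa
  T = 352.9 K: ΣzᵢPᵢˢᵃᵗ = 186.93 kPa
  T = 343.8 K: ΣzᵢPᵢˢᵃᵗ = 147.42 kPa
  T = 348.4 K: ΣzᵢPᵢˢᵃᵗ = 166.43 kPa
  T = 350.6 K: ΣzᵢPᵢˢᵃᵗ = 176.21 kPa
Interpolating between 350.6 K and 352.9 K gives T ≈ 351.2 K.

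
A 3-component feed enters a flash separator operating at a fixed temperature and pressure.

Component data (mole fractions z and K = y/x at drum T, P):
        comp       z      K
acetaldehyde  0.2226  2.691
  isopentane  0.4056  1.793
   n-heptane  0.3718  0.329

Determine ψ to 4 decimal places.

ψ = 0.5826

Newton iteration, ψ⁰ = 0.63:
  ψ = 0.6300: g = -0.03543, g' = -0.7650 → ψ = 0.5837
  ψ = 0.5837: g = -0.00078, g' = -0.7327 → ψ = 0.5826
Converged at ψ = 0.5826.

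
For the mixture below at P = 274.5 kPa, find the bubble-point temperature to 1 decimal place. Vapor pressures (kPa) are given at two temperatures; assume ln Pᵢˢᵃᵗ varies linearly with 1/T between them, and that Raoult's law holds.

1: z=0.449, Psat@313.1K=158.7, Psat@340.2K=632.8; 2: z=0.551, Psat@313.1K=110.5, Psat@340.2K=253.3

Bubble-point temperature: ΣzᵢPᵢˢᵃᵗ(T) = P. Interpolate ln Pᵢˢᵃᵗ = aᵢ + bᵢ/T.
  T = 313.1 K: ΣzᵢPᵢˢᵃᵗ = 132.14 kPa
  T = 340.2 K: ΣzᵢPᵢˢᵃᵗ = 423.70 kPa
  T = 326.6 K: ΣzᵢPᵢˢᵃᵗ = 239.70 kPa
  T = 333.4 K: ΣzᵢPᵢˢᵃᵗ = 319.89 kPa
  T = 330.0 K: ΣzᵢPᵢˢᵃᵗ = 277.17 kPa
  T = 328.3 K: ΣzᵢPᵢˢᵃᵗ = 257.81 kPa
Interpolating between 328.3 K and 330.0 K gives T ≈ 329.8 K.

T = 329.8 K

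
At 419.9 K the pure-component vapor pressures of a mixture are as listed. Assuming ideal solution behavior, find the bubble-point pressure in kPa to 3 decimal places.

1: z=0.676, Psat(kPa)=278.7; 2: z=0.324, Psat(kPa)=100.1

At the bubble point ψ → 0, so ΣzᵢKᵢ = 1 with Kᵢ = Pᵢˢᵃᵗ/P ⇒ P = ΣzᵢPᵢˢᵃᵗ.
P = 0.676·278.7 + 0.324·100.1 = 220.834 kPa

Pbub = 220.834 kPa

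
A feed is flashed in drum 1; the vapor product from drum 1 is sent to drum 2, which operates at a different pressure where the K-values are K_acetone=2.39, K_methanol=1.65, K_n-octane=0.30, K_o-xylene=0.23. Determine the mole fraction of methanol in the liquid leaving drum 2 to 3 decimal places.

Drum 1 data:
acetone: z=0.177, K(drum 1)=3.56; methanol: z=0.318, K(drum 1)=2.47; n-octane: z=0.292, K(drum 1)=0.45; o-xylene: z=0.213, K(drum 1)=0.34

Drum 1:
Newton–Raphson from ψ₁ = 0.5:
  ψ₁ = 0.500: g = 0.0368, g' = -0.826 → ψ₁ = 0.545
Converged at ψ₁ = 0.545.
Drum-1 compositions:
  acetone: x = 0.074, y = 0.263
  methanol: x = 0.177, y = 0.436
  n-octane: x = 0.417, y = 0.188
  o-xylene: x = 0.333, y = 0.113
Drum-2 feed = drum-1 vapor: z₂ = (0.2631, 0.4362, 0.1876, 0.1131).
Drum 2:
Material balance + equilibrium reduce to Σ zᵢ(Kᵢ−1)/(1+ψ₂(Kᵢ−1)) = 0.
Feasibility: ΣzᵢKᵢ = 1.431, Σzᵢ/Kᵢ = 1.491 — both > 1, two phases present.
Newton–Raphson from ψ₂ = 0.5:
  ψ₂ = 0.500: g = 0.0861, g' = -0.677 → ψ₂ = 0.627
  ψ₂ = 0.627: g = -0.0058, g' = -0.781 → ψ₂ = 0.620
Converged at ψ₂ = 0.620.
  acetone: x = 0.141, y = 0.338
  methanol: x = 0.311, y = 0.513
  n-octane: x = 0.331, y = 0.099
  o-xylene: x = 0.216, y = 0.050

x_methanol (drum 2) = 0.311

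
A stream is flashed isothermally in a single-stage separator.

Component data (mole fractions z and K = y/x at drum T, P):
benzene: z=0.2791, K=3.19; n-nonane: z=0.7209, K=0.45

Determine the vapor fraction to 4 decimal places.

ψ = 0.1783

Let ψ = V/F and solve Σ zᵢ(Kᵢ−1)/(1+ψ(Kᵢ−1)) = 0.
g(0) = ΣzᵢKᵢ − 1 = 0.2147 and g(1) = 1 − Σzᵢ/Kᵢ = -0.6895, so a root lies in (0, 1).
Newton iteration, ψ⁰ = 0.35:
  ψ = 0.3500: g = -0.14500, g' = -0.7634 → ψ = 0.1601
  ψ = 0.1601: g = 0.01782, g' = -0.9961 → ψ = 0.1779
  ψ = 0.1779: g = 0.00032, g' = -0.9611 → ψ = 0.1783
Converged at ψ = 0.1783.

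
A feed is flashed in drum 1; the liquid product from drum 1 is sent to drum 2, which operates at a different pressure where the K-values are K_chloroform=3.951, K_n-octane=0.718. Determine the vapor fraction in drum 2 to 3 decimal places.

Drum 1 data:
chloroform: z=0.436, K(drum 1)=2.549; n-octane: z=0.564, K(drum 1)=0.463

V/F (drum 2) = 0.661

Drum 1:
Binary case is linear: z₁(K₁−1)(1+ψ₁(K₂−1)) + z₂(K₂−1)(1+ψ₁(K₁−1)) = 0
⇒ ψ₁ = [z₁(K₁−1)+z₂(K₂−1)] / [−(K₁−1)(K₂−1)] = 0.3725/0.8318 = 0.448
Drum-1 compositions:
  chloroform: x = 0.257, y = 0.656
  n-octane: x = 0.743, y = 0.344
Drum-2 feed = drum-1 liquid: z₂ = (0.2574, 0.7426).
Drum 2:
Binary case is linear: z₁(K₁−1)(1+ψ₂(K₂−1)) + z₂(K₂−1)(1+ψ₂(K₁−1)) = 0
⇒ ψ₂ = [z₁(K₁−1)+z₂(K₂−1)] / [−(K₁−1)(K₂−1)] = 0.5503/0.8322 = 0.661
  chloroform: x = 0.087, y = 0.345
  n-octane: x = 0.913, y = 0.655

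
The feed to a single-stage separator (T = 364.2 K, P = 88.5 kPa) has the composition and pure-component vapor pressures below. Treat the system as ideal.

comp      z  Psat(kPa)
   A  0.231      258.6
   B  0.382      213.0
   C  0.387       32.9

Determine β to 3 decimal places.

β = 0.731

Raoult's law: Kᵢ = Pᵢˢᵃᵗ/P = Pᵢˢᵃᵗ/88.5.
  K_A = 258.6/88.5 = 2.92203, K_B = 213.0/88.5 = 2.40678, K_C = 32.9/88.5 = 0.37175
Material balance + equilibrium reduce to Σ zᵢ(Kᵢ−1)/(1+β(Kᵢ−1)) = 0.
g(0) = ΣzᵢKᵢ − 1 = 0.738 and g(1) = 1 − Σzᵢ/Kᵢ = -0.279, so a root lies in (0, 1).
Iterate (Newton) starting at β = 0.62:
  β = 0.620: g = 0.0914, g' = -0.803 → β = 0.734
  β = 0.734: g = -0.0024, g' = -0.856 → β = 0.731
Converged at β = 0.731.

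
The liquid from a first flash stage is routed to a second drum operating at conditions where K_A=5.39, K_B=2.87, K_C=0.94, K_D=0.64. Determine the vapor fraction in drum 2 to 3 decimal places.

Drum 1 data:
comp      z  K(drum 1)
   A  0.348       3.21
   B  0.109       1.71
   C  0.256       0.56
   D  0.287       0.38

V/F (drum 2) = 0.733

Drum 1:
Material balance + equilibrium reduce to Σ zᵢ(Kᵢ−1)/(1+ψ₁(Kᵢ−1)) = 0.
Check two-phase: ΣzᵢKᵢ = 1.556 > 1 and Σzᵢ/Kᵢ = 1.385 > 1, so g(0) = 0.556 > 0 and g(1) = -0.385 < 0.
Iterate (Newton) starting at ψ₁ = 0.5:
  ψ₁ = 0.500: g = 0.0202, g' = -0.727 → ψ₁ = 0.528
Converged at ψ₁ = 0.528.
Drum-1 compositions:
  A: x = 0.161, y = 0.516
  B: x = 0.079, y = 0.136
  C: x = 0.333, y = 0.187
  D: x = 0.427, y = 0.162
Drum-2 feed = drum-1 liquid: z₂ = (0.1606, 0.0793, 0.3335, 0.4266).
Drum 2:
Newton iteration, ψ₂⁰ = 0.5:
  ψ₂ = 0.500: g = 0.0894, g' = -0.461 → ψ₂ = 0.694
  ψ₂ = 0.694: g = 0.0132, g' = -0.341 → ψ₂ = 0.733
Converged at ψ₂ = 0.733.
  A: x = 0.038, y = 0.205
  B: x = 0.033, y = 0.096
  C: x = 0.349, y = 0.328
  D: x = 0.580, y = 0.371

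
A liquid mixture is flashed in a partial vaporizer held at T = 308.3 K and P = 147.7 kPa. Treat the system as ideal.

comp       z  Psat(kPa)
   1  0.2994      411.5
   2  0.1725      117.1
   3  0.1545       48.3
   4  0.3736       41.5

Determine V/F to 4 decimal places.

Raoult's law: Kᵢ = Pᵢˢᵃᵗ/P = Pᵢˢᵃᵗ/147.7.
  K_1 = 411.5/147.7 = 2.786053, K_2 = 117.1/147.7 = 0.792823, K_3 = 48.3/147.7 = 0.327014, K_4 = 41.5/147.7 = 0.280975
Iterate (Newton) starting at V/F = 0.44:
  V/F = 0.4400: g = -0.28055, g' = -0.8629 → V/F = 0.1149
  V/F = 0.1149: g = 0.00158, g' = -0.9770 → V/F = 0.1165
Converged at V/F = 0.1165.

V/F = 0.1165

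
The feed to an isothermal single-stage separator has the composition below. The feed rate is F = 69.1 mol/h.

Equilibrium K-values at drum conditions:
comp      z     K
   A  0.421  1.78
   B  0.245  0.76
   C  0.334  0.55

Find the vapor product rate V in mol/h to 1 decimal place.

Iterate (Newton) starting at ψ = 0.5:
  ψ = 0.500: g = -0.0245, g' = -0.263 → ψ = 0.407
Converged at ψ = 0.407.
Then V = ψ·F = 0.4073·69.1 = 28.1 mol/h and L = F − V = 41.0 mol/h.

V = 28.1 mol/h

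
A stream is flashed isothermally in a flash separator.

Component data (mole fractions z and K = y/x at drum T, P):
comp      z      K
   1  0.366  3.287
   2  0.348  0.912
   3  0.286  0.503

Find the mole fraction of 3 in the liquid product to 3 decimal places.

x_3 = 0.500

Newton–Raphson from β = 0.59:
  β = 0.590: g = 0.1229, g' = -0.491 → β = 0.840
  β = 0.840: g = 0.0094, g' = -0.436 → β = 0.862
Converged at β = 0.862.
Compositions from xᵢ = zᵢ/(1+β(Kᵢ−1)), yᵢ = Kᵢxᵢ:
  1: x = 0.123, y = 0.405
  2: x = 0.377, y = 0.343
  3: x = 0.500, y = 0.252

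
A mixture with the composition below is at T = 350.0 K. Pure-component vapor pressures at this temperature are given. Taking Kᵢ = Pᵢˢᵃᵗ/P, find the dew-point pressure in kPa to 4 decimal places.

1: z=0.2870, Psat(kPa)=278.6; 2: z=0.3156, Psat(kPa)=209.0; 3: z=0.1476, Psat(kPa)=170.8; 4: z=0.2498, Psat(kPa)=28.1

At the dew point ψ → 1, so Σzᵢ/Kᵢ = 1 with Kᵢ = Pᵢˢᵃᵗ/P ⇒ 1/P = Σzᵢ/Pᵢˢᵃᵗ.
1/P = 0.2870/278.6 + 0.3156/209.0 + 0.1476/170.8 + 0.2498/28.1 = 0.0122940 ⇒ P = 81.3402 kPa

Pdew = 81.3402 kPa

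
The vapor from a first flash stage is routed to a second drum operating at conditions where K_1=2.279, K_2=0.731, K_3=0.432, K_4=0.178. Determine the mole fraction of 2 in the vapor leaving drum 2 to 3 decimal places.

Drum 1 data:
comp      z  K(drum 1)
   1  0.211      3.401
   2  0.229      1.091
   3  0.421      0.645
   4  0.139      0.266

Drum 1:
Material balance + equilibrium reduce to Σ zᵢ(Kᵢ−1)/(1+ψ₁(Kᵢ−1)) = 0.
Feasibility: ΣzᵢKᵢ = 1.276, Σzᵢ/Kᵢ = 1.447 — both > 1, two phases present.
Iterate (Newton) starting at ψ₁ = 0.5:
  ψ₁ = 0.500: g = -0.0927, g' = -0.518 → ψ₁ = 0.321
  ψ₁ = 0.321: g = 0.0042, g' = -0.585 → ψ₁ = 0.328
Converged at ψ₁ = 0.328.
Drum-1 compositions:
  1: x = 0.118, y = 0.401
  2: x = 0.222, y = 0.243
  3: x = 0.477, y = 0.307
  4: x = 0.183, y = 0.049
Drum-2 feed = drum-1 vapor: z₂ = (0.4013, 0.2426, 0.3074, 0.0487).
Drum 2:
Newton–Raphson from ψ₂ = 0.5:
  ψ₂ = 0.500: g = -0.0741, g' = -0.556 → ψ₂ = 0.367
  ψ₂ = 0.367: g = -0.0008, g' = -0.551 → ψ₂ = 0.365
Converged at ψ₂ = 0.365.
  1: x = 0.274, y = 0.623
  2: x = 0.269, y = 0.197
  3: x = 0.388, y = 0.168
  4: x = 0.070, y = 0.012

y_2 (drum 2) = 0.197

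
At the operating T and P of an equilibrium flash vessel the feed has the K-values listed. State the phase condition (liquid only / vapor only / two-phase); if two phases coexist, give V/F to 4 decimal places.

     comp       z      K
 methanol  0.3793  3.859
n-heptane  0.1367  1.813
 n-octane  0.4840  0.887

vapor only

ΣzᵢKᵢ = 2.1409; Σzᵢ/Kᵢ = 0.7193.
Since Σzᵢ/Kᵢ < 1 the mixture is above its dew point — single vapor phase.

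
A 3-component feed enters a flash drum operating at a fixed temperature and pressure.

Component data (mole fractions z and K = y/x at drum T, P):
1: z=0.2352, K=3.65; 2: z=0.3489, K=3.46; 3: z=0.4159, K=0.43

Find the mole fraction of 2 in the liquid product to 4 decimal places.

Iterate (Newton) starting at V/F = 0.63:
  V/F = 0.6300: g = 0.20020, g' = -0.8855 → V/F = 0.8561
  V/F = 0.8561: g = 0.00403, g' = -0.8889 → V/F = 0.8606
Converged at V/F = 0.8606.
Compositions from xᵢ = zᵢ/(1+V/F(Kᵢ−1)), yᵢ = Kᵢxᵢ:
  1: x = 0.0717, y = 0.2617
  2: x = 0.1119, y = 0.3873
  3: x = 0.8164, y = 0.3510

x_2 = 0.1119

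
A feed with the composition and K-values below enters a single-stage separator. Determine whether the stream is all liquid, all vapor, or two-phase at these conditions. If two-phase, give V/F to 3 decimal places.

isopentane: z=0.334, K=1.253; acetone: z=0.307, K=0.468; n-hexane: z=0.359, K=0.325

all liquid

ΣzᵢKᵢ = 0.679; Σzᵢ/Kᵢ = 2.027.
Since ΣzᵢKᵢ < 1 the mixture is below its bubble point — single liquid phase.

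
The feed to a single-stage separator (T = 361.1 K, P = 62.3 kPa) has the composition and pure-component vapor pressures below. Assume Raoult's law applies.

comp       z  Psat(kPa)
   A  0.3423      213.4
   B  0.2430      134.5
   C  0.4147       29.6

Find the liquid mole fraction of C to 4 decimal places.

x_C = 0.7704

Raoult's law: Kᵢ = Pᵢˢᵃᵗ/P = Pᵢˢᵃᵗ/62.3.
  K_A = 213.4/62.3 = 3.425361, K_B = 134.5/62.3 = 2.158909, K_C = 29.6/62.3 = 0.475120
Rachford–Rice: g(ψ) = Σ zᵢ(Kᵢ−1)/(1+ψ(Kᵢ−1)) = 0.
Check two-phase: ΣzᵢKᵢ = 1.8941 > 1 and Σzᵢ/Kᵢ = 1.0853 > 1, so g(0) = 0.8941 > 0 and g(1) = -0.0853 < 0.
Newton iteration, ψ⁰ = 0.5:
  ψ = 0.5000: g = 0.25838, g' = -0.7521 → ψ = 0.8435
  ψ = 0.8435: g = 0.02435, g' = -0.6684 → ψ = 0.8800
  ψ = 0.8800: g = -0.00019, g' = -0.6795 → ψ = 0.8797
Converged at ψ = 0.8797.
Compositions from xᵢ = zᵢ/(1+ψ(Kᵢ−1)), yᵢ = Kᵢxᵢ:
  A: x = 0.1092, y = 0.3742
  B: x = 0.1203, y = 0.2598
  C: x = 0.7704, y = 0.3660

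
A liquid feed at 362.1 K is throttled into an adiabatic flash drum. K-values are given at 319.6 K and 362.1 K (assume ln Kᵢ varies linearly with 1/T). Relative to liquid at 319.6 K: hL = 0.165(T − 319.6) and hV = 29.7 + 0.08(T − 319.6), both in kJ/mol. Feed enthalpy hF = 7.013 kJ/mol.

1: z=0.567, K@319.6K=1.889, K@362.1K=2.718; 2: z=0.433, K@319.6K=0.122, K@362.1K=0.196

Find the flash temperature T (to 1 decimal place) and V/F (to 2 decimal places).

Adiabatic flash: solve Rachford–Rice at each trial T, then check hF = ψ·hV(T) + (1−ψ)·hL(T).
  T = 319.6 K: K = (1.889, 0.122), RR gives ψ = 0.159, H_out = 4.714 kJ/mol
  T = 362.1 K: K = (2.718, 0.196), RR gives ψ = 0.453, H_out = 18.835 kJ/mol
  T = 340.9 K: K = (2.293, 0.157), RR gives ψ = 0.338, H_out = 12.932 kJ/mol
  T = 330.2 K: K = (2.087, 0.139), RR gives ψ = 0.260, H_out = 9.236 kJ/mol
  T = 324.9 K: K = (1.987, 0.130), RR gives ψ = 0.213, H_out = 7.112 kJ/mol
  T = 322.2 K: K = (1.937, 0.126), RR gives ψ = 0.187, H_out = 5.929 kJ/mol
  T = 323.5 K: K = (1.961, 0.128), RR gives ψ = 0.200, H_out = 6.508 kJ/mol
Linear interpolation between T = 323.5 (H_out = 6.508) and T = 324.9 (H_out = 7.112) on hF = 7.013 gives T ≈ 324.7 K, at which ψ = 0.21.

T = 324.7 K, V/F = 0.21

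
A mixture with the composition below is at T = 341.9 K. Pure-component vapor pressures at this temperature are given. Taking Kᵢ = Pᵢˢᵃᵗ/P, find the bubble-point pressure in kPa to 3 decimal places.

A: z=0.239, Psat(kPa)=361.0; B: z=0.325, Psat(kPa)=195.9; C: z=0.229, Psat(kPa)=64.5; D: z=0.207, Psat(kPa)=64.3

At the bubble point ψ → 0, so ΣzᵢKᵢ = 1 with Kᵢ = Pᵢˢᵃᵗ/P ⇒ P = ΣzᵢPᵢˢᵃᵗ.
P = 0.239·361.0 + 0.325·195.9 + 0.229·64.5 + 0.207·64.3 = 178.027 kPa

Pbub = 178.027 kPa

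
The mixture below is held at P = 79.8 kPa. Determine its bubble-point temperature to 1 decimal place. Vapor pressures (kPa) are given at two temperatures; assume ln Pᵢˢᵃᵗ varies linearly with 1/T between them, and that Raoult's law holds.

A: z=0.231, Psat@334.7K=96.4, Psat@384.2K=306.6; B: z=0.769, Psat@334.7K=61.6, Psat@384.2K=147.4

Bubble-point temperature: ΣzᵢPᵢˢᵃᵗ(T) = P. Interpolate ln Pᵢˢᵃᵗ = aᵢ + bᵢ/T.
  T = 334.7 K: ΣzᵢPᵢˢᵃᵗ = 69.64 kPa
  T = 384.2 K: ΣzᵢPᵢˢᵃᵗ = 184.18 kPa
  T = 359.4 K: ΣzᵢPᵢˢᵃᵗ = 116.72 kPa
  T = 347.0 K: ΣzᵢPᵢˢᵃᵗ = 90.84 kPa
  T = 340.9 K: ΣzᵢPᵢˢᵃᵗ = 79.80 kPa
  T = 343.9 K: ΣzᵢPᵢˢᵃᵗ = 85.09 kPa
  T = 342.4 K: ΣzᵢPᵢˢᵃᵗ = 82.41 kPa
Interpolating between 340.9 K and 342.4 K gives T ≈ 340.9 K.

T = 340.9 K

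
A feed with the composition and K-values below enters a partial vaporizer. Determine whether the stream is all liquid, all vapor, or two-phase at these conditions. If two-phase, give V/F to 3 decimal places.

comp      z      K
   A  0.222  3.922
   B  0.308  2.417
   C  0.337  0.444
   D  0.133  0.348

ΣzᵢKᵢ = 1.811; Σzᵢ/Kᵢ = 1.325.
Both exceed 1, so a two-phase solution exists.
Rachford–Rice: g(ψ) = Σ zᵢ(Kᵢ−1)/(1+ψ(Kᵢ−1)) = 0.
Newton iteration, ψ⁰ = 0.64:
  ψ = 0.640: g = 0.0152, g' = -0.818 → ψ = 0.659
Converged at ψ = 0.659.

two-phase, V/F = 0.659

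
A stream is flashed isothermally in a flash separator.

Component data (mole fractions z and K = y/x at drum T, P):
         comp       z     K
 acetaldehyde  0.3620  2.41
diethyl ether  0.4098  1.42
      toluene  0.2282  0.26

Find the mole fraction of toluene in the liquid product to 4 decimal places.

x_toluene = 0.5123

Rachford–Rice: g(ψ) = Σ zᵢ(Kᵢ−1)/(1+ψ(Kᵢ−1)) = 0.
Feasibility: ΣzᵢKᵢ = 1.5137, Σzᵢ/Kᵢ = 1.3165 — both > 1, two phases present.
Newton iteration, ψ⁰ = 0.5:
  ψ = 0.5000: g = 0.17357, g' = -0.6118 → ψ = 0.7837
  ψ = 0.7837: g = -0.03004, g' = -0.9115 → ψ = 0.7507
  ψ = 0.7507: g = -0.00115, g' = -0.8442 → ψ = 0.7494
Converged at ψ = 0.7494.
Compositions from xᵢ = zᵢ/(1+ψ(Kᵢ−1)), yᵢ = Kᵢxᵢ:
  acetaldehyde: x = 0.1760, y = 0.4242
  diethyl ether: x = 0.3117, y = 0.4426
  toluene: x = 0.5123, y = 0.1332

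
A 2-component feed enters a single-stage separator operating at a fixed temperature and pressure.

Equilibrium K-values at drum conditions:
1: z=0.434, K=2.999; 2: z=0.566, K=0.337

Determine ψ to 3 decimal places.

ψ = 0.371

Rachford–Rice: g(ψ) = Σ zᵢ(Kᵢ−1)/(1+ψ(Kᵢ−1)) = 0.
Check two-phase: ΣzᵢKᵢ = 1.492 > 1 and Σzᵢ/Kᵢ = 1.824 > 1, so g(0) = 0.492 > 0 and g(1) = -0.824 < 0.
Binary case is linear: z₁(K₁−1)(1+ψ(K₂−1)) + z₂(K₂−1)(1+ψ(K₁−1)) = 0
⇒ ψ = [z₁(K₁−1)+z₂(K₂−1)] / [−(K₁−1)(K₂−1)] = 0.4923/1.3253 = 0.371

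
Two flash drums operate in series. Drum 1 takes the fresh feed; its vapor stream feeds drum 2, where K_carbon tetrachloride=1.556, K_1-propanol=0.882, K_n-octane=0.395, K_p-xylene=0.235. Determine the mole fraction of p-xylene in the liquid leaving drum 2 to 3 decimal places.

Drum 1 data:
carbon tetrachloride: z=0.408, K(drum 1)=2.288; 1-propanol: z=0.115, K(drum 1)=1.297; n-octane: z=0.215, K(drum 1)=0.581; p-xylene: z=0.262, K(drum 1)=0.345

Drum 1:
Let ψ₁ = V/F and solve Σ zᵢ(Kᵢ−1)/(1+ψ₁(Kᵢ−1)) = 0.
g(0) = ΣzᵢKᵢ − 1 = 0.298 and g(1) = 1 − Σzᵢ/Kᵢ = -0.396, so a root lies in (0, 1).
Newton iteration, ψ₁⁰ = 0.5:
  ψ₁ = 0.500: g = -0.0198, g' = -0.567 → ψ₁ = 0.465
Converged at ψ₁ = 0.465.
Drum-1 compositions:
  carbon tetrachloride: x = 0.255, y = 0.584
  1-propanol: x = 0.101, y = 0.131
  n-octane: x = 0.267, y = 0.155
  p-xylene: x = 0.377, y = 0.130
Drum-2 feed = drum-1 vapor: z₂ = (0.5838, 0.1311, 0.1551, 0.1300).
Drum 2:
Rachford–Rice: g(ψ₂) = Σ zᵢ(Kᵢ−1)/(1+ψ₂(Kᵢ−1)) = 0.
Feasibility: ΣzᵢKᵢ = 1.116, Σzᵢ/Kᵢ = 1.470 — both > 1, two phases present.
Iterate (Newton) starting at ψ₂ = 0.66:
  ψ₂ = 0.660: g = -0.1364, g' = -0.566 → ψ₂ = 0.419
  ψ₂ = 0.419: g = -0.0252, g' = -0.387 → ψ₂ = 0.354
  ψ₂ = 0.354: g = -0.0008, g' = -0.363 → ψ₂ = 0.352
Converged at ψ₂ = 0.352.
  carbon tetrachloride: x = 0.488, y = 0.760
  1-propanol: x = 0.137, y = 0.121
  n-octane: x = 0.197, y = 0.078
  p-xylene: x = 0.178, y = 0.042

x_p-xylene (drum 2) = 0.178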